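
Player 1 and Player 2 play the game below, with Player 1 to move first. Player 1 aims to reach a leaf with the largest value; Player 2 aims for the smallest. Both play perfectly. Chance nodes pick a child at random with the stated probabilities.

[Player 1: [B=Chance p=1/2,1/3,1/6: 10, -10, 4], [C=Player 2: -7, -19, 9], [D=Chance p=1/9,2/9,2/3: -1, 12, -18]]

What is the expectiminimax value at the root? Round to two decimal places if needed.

B (Chance): 1/2·10 + 1/3·-10 + 1/6·4 = 2.33
C (Player 2): min(-7, -19, 9) = -19
D (Chance): 1/9·-1 + 2/9·12 + 2/3·-18 = -9.44
Root (Player 1): max(2.33, -19, -9.44) = 2.33

2.33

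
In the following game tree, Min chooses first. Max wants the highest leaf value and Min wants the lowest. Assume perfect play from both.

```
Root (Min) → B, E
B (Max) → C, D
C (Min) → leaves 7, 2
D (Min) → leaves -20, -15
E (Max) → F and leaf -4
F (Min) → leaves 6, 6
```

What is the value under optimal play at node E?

F: min(6, 6) = 6
E: max(6, -4) = 6

6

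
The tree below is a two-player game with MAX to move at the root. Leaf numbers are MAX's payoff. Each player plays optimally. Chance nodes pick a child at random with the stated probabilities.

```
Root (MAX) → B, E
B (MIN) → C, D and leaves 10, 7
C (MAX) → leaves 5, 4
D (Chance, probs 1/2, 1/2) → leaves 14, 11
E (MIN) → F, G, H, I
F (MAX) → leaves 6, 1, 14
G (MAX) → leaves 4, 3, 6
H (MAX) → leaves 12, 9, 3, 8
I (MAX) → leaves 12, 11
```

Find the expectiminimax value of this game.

6

C (MAX): max(5, 4) = 5
D (Chance): 1/2·14 + 1/2·11 = 12.5
B (MIN): min(5, 12.5, 10, 7) = 5
F (MAX): max(6, 1, 14) = 14
G (MAX): max(4, 3, 6) = 6
H (MAX): max(12, 9, 3, 8) = 12
I (MAX): max(12, 11) = 12
E (MIN): min(14, 6, 12, 12) = 6
Root (MAX): max(5, 6) = 6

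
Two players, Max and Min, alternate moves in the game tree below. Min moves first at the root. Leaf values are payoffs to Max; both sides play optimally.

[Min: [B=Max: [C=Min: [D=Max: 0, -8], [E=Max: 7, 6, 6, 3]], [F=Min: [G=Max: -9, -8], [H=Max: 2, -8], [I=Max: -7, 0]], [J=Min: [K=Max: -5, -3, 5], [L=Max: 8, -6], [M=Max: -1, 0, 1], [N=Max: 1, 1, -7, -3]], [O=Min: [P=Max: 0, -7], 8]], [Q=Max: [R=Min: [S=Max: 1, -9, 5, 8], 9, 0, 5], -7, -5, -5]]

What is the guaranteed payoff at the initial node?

D (Max): max(0, -8) = 0
E (Max): max(7, 6, 6, 3) = 7
C (Min): min(0, 7) = 0
G (Max): max(-9, -8) = -8
H (Max): max(2, -8) = 2
I (Max): max(-7, 0) = 0
F (Min): min(-8, 2, 0) = -8
K (Max): max(-5, -3, 5) = 5
L (Max): max(8, -6) = 8
M (Max): max(-1, 0, 1) = 1
N (Max): max(1, 1, -7, -3) = 1
J (Min): min(5, 8, 1, 1) = 1
P (Max): max(0, -7) = 0
O (Min): min(0, 8) = 0
B (Max): max(0, -8, 1, 0) = 1
S (Max): max(1, -9, 5, 8) = 8
R (Min): min(8, 9, 0, 5) = 0
Q (Max): max(0, -7, -5, -5) = 0
Root (Min): min(1, 0) = 0

0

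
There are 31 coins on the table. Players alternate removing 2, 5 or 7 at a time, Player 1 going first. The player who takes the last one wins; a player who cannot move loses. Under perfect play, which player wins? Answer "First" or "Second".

W/L table (W = player to move can force a win):
i:   0  1  2  3  4  5  6  7  8  9 10 11 12 13 14 15 16 17 18 19 20 21 22 23 24 25 26 27 28 29 30 31
     L  L  W  W  L  W  W  W  W  W  L  W  W  L  L  W  W  W  W  W  W  W  L  L  W  W  L  W  W  W  W  W
Position 31 is W, so the first player wins.

First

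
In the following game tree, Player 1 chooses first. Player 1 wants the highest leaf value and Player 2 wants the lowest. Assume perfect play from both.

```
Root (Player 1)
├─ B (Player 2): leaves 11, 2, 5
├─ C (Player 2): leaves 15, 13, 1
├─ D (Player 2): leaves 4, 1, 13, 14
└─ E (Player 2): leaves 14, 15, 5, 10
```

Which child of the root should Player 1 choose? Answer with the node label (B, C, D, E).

E

B (Player 2): min(11, 2, 5) = 2
C (Player 2): min(15, 13, 1) = 1
D (Player 2): min(4, 1, 13, 14) = 1
E (Player 2): min(14, 15, 5, 10) = 5
Root (Player 1): max(2, 1, 1, 5) = 5
Player 1 picks the child with the highest value: E (value 5).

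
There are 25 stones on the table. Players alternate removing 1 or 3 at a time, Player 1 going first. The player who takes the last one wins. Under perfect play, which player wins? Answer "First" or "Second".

First

i:   0  1  2  3  4  5  6  7  8  9 10 11 12 13 14 15 16 17 18 19 20 21 22 23 24 25
     L  W  L  W  L  W  L  W  L  W  L  W  L  W  L  W  L  W  L  W  L  W  L  W  L  W
Position 25 is W, so the first player wins.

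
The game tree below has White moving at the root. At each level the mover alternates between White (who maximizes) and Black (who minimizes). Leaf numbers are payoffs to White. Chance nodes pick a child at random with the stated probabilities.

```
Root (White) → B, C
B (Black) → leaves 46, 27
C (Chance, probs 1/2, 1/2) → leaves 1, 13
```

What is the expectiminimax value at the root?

B (Black): min(46, 27) = 27
C (Chance): 1/2·1 + 1/2·13 = 7
Root (White): max(27, 7) = 27

27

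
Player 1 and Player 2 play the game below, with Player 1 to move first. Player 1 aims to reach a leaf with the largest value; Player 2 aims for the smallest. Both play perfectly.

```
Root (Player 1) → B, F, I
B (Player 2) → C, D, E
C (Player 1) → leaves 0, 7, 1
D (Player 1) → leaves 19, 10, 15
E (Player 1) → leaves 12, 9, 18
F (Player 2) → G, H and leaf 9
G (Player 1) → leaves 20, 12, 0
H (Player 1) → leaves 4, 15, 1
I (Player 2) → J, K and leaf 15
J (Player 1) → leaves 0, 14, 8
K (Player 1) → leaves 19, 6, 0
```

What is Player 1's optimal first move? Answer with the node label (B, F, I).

C (Player 1): max(0, 7, 1) = 7
D (Player 1): max(19, 10, 15) = 19
E (Player 1): max(12, 9, 18) = 18
B (Player 2): min(7, 19, 18) = 7
G (Player 1): max(20, 12, 0) = 20
H (Player 1): max(4, 15, 1) = 15
F (Player 2): min(20, 15, 9) = 9
J (Player 1): max(0, 14, 8) = 14
K (Player 1): max(19, 6, 0) = 19
I (Player 2): min(14, 19, 15) = 14
Root (Player 1): max(7, 9, 14) = 14
Player 1 picks the child with the highest value: I (value 14).

I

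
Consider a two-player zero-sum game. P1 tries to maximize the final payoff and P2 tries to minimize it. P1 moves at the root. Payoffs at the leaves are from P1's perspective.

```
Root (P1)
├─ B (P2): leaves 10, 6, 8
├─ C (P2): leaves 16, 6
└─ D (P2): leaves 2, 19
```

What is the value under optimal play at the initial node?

B (P2): min(10, 6, 8) = 6
C (P2): min(16, 6) = 6
D (P2): min(2, 19) = 2
Root (P1): max(6, 6, 2) = 6

6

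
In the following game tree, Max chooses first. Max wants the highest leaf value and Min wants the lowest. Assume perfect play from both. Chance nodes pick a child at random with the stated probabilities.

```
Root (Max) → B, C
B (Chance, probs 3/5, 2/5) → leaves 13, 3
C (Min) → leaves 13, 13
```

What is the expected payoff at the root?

B (Chance): 3/5·13 + 2/5·3 = 9
C (Min): min(13, 13) = 13
Root (Max): max(9, 13) = 13

13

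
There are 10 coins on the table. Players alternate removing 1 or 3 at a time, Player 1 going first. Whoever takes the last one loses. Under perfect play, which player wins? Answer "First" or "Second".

First

W/L table (W = player to move can force a win):
i:   0  1  2  3  4  5  6  7  8  9 10
     W  L  W  L  W  L  W  L  W  L  W
Position 10 is W, so the first player wins.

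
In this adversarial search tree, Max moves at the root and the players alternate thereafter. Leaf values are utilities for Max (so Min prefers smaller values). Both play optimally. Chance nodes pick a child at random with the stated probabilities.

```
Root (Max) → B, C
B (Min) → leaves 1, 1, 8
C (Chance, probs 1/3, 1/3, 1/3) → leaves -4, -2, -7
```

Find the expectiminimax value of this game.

B (Min): min(1, 1, 8) = 1
C (Chance): 1/3·-4 + 1/3·-2 + 1/3·-7 = -4.33
Root (Max): max(1, -4.33) = 1

1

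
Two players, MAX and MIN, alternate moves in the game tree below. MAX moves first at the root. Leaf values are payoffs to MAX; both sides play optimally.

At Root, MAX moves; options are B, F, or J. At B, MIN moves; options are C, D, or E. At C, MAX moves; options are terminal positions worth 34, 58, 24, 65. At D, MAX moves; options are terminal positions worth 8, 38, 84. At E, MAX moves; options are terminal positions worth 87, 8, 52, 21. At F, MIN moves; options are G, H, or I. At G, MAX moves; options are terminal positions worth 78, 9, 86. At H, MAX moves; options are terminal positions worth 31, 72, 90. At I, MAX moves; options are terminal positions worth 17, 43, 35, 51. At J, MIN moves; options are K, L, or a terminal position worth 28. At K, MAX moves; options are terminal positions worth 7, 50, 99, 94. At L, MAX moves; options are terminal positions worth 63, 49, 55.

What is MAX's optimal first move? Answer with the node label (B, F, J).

B

C (MAX): max(34, 58, 24, 65) = 65
D (MAX): max(8, 38, 84) = 84
E (MAX): max(87, 8, 52, 21) = 87
B (MIN): min(65, 84, 87) = 65
G (MAX): max(78, 9, 86) = 86
H (MAX): max(31, 72, 90) = 90
I (MAX): max(17, 43, 35, 51) = 51
F (MIN): min(86, 90, 51) = 51
K (MAX): max(7, 50, 99, 94) = 99
L (MAX): max(63, 49, 55) = 63
J (MIN): min(99, 63, 28) = 28
Root (MAX): max(65, 51, 28) = 65
MAX picks the child with the highest value: B (value 65).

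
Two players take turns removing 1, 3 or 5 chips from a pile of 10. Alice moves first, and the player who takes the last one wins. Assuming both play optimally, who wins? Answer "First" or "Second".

Compute winning (W) and losing (L) positions by backward induction:
i:   0  1  2  3  4  5  6  7  8  9 10
     L  W  L  W  L  W  L  W  L  W  L
Position 10 is L, so the second player wins.

Second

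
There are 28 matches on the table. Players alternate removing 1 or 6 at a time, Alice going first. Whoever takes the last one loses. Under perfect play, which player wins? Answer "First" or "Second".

W/L table (W = player to move can force a win):
i:   0  1  2  3  4  5  6  7  8  9 10 11 12 13 14 15 16 17 18 19 20 21 22 23 24 25 26 27 28
     W  L  W  L  W  L  W  W  L  W  L  W  L  W  W  L  W  L  W  L  W  W  L  W  L  W  L  W  W
Position 28 is W, so the first player wins.

First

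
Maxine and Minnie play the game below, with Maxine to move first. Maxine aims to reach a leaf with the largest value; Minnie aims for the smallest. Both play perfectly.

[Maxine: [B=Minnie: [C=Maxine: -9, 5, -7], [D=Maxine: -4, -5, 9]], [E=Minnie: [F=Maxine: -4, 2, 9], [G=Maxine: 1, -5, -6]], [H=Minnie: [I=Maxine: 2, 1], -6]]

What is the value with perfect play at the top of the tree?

C (Maxine): max(-9, 5, -7) = 5
D (Maxine): max(-4, -5, 9) = 9
B (Minnie): min(5, 9) = 5
F (Maxine): max(-4, 2, 9) = 9
G (Maxine): max(1, -5, -6) = 1
E (Minnie): min(9, 1) = 1
I (Maxine): max(2, 1) = 2
H (Minnie): min(2, -6) = -6
Root (Maxine): max(5, 1, -6) = 5

5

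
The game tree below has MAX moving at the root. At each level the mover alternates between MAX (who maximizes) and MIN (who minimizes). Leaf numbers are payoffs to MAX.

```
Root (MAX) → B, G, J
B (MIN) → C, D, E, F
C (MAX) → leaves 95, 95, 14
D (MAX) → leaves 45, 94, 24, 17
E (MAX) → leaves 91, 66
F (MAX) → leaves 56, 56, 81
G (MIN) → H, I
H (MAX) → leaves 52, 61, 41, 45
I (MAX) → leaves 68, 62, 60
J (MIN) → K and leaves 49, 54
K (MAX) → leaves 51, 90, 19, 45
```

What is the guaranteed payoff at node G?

H: max(52, 61, 41, 45) = 61
I: max(68, 62, 60) = 68
G: min(61, 68) = 61

61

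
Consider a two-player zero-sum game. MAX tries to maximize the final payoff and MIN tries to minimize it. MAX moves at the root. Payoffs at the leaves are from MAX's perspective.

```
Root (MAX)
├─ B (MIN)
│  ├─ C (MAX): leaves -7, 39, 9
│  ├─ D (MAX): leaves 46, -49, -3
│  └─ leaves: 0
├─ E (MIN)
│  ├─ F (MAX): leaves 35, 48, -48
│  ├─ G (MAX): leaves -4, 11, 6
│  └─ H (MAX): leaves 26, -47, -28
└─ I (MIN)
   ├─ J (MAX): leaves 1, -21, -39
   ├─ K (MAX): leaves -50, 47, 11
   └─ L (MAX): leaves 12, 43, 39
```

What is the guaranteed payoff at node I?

1

J: max(1, -21, -39) = 1
K: max(-50, 47, 11) = 47
L: max(12, 43, 39) = 43
I: min(1, 47, 43) = 1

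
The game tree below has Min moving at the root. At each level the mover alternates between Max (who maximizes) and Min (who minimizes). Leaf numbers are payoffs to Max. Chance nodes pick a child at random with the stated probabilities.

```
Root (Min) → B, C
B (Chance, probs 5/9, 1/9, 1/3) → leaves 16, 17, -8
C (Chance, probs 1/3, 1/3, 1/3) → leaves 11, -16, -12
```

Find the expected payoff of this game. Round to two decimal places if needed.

-5.67

B (Chance): 5/9·16 + 1/9·17 + 1/3·-8 = 8.11
C (Chance): 1/3·11 + 1/3·-16 + 1/3·-12 = -5.67
Root (Min): min(8.11, -5.67) = -5.67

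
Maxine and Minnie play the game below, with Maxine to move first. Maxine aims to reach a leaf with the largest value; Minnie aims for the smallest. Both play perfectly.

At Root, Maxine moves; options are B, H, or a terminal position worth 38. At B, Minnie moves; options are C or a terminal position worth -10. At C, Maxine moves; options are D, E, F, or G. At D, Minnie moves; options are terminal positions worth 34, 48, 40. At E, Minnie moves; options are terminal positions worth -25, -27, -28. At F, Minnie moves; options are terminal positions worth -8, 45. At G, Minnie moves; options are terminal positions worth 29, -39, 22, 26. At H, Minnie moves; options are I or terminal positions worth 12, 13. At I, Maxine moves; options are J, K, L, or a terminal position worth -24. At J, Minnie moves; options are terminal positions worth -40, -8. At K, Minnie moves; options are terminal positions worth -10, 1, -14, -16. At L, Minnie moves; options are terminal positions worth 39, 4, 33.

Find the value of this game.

D (Minnie): min(34, 48, 40) = 34
E (Minnie): min(-25, -27, -28) = -28
F (Minnie): min(-8, 45) = -8
G (Minnie): min(29, -39, 22, 26) = -39
C (Maxine): max(34, -28, -8, -39) = 34
B (Minnie): min(34, -10) = -10
J (Minnie): min(-40, -8) = -40
K (Minnie): min(-10, 1, -14, -16) = -16
L (Minnie): min(39, 4, 33) = 4
I (Maxine): max(-40, -16, 4, -24) = 4
H (Minnie): min(4, 12, 13) = 4
Root (Maxine): max(-10, 4, 38) = 38

38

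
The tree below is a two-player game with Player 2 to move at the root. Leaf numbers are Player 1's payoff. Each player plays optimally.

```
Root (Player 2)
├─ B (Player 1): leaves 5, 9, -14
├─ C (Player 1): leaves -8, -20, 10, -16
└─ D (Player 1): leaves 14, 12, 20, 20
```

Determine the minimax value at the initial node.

B (Player 1): max(5, 9, -14) = 9
C (Player 1): max(-8, -20, 10, -16) = 10
D (Player 1): max(14, 12, 20, 20) = 20
Root (Player 2): min(9, 10, 20) = 9

9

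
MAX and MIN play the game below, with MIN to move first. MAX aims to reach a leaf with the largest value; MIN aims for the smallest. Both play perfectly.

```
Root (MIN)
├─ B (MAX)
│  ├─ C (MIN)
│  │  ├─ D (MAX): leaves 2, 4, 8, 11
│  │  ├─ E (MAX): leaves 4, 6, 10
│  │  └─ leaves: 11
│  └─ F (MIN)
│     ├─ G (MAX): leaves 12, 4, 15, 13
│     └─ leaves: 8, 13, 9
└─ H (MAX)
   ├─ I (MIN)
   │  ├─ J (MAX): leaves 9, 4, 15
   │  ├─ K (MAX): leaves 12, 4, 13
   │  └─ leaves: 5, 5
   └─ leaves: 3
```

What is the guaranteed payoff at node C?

10

D: max(2, 4, 8, 11) = 11
E: max(4, 6, 10) = 10
C: min(11, 10, 11) = 10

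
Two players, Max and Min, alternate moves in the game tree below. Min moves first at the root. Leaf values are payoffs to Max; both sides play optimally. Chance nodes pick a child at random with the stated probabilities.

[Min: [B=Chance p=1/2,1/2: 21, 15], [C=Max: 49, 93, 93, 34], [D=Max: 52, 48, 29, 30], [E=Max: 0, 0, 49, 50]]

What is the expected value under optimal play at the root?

B (Chance): 1/2·21 + 1/2·15 = 18
C (Max): max(49, 93, 93, 34) = 93
D (Max): max(52, 48, 29, 30) = 52
E (Max): max(0, 0, 49, 50) = 50
Root (Min): min(18, 93, 52, 50) = 18

18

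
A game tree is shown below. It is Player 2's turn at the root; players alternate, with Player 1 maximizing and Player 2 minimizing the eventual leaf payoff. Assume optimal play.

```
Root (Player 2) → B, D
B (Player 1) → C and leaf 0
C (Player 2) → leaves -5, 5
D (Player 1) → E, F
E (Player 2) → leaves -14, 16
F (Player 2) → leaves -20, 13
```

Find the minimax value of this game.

-14

C (Player 2): min(-5, 5) = -5
B (Player 1): max(-5, 0) = 0
E (Player 2): min(-14, 16) = -14
F (Player 2): min(-20, 13) = -20
D (Player 1): max(-14, -20) = -14
Root (Player 2): min(0, -14) = -14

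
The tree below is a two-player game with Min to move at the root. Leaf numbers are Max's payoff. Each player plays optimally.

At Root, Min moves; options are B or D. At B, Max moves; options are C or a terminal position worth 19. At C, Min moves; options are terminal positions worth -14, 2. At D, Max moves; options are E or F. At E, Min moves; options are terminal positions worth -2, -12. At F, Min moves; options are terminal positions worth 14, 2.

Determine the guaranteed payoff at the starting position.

2

C (Min): min(-14, 2) = -14
B (Max): max(-14, 19) = 19
E (Min): min(-2, -12) = -12
F (Min): min(14, 2) = 2
D (Max): max(-12, 2) = 2
Root (Min): min(19, 2) = 2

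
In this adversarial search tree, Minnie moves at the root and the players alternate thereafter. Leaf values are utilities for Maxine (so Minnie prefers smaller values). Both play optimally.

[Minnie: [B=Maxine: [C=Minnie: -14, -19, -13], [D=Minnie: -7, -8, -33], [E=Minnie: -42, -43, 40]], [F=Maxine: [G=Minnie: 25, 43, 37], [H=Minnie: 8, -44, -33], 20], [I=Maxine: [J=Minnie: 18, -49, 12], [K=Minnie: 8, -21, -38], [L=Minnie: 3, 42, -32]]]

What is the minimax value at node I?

-32

J: min(18, -49, 12) = -49
K: min(8, -21, -38) = -38
L: min(3, 42, -32) = -32
I: max(-49, -38, -32) = -32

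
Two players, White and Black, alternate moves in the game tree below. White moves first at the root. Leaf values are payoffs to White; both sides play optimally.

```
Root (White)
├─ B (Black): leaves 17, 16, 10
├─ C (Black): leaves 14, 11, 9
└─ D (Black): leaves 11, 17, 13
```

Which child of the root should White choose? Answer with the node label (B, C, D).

D

B (Black): min(17, 16, 10) = 10
C (Black): min(14, 11, 9) = 9
D (Black): min(11, 17, 13) = 11
Root (White): max(10, 9, 11) = 11
White picks the child with the highest value: D (value 11).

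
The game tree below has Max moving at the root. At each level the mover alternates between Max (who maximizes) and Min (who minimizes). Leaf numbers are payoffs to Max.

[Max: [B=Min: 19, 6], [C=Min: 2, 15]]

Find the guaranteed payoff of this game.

B (Min): min(19, 6) = 6
C (Min): min(2, 15) = 2
Root (Max): max(6, 2) = 6

6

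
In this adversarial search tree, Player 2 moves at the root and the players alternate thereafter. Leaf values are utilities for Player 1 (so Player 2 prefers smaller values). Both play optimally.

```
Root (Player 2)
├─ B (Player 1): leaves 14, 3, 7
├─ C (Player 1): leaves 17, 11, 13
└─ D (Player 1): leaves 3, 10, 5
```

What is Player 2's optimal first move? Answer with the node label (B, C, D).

B (Player 1): max(14, 3, 7) = 14
C (Player 1): max(17, 11, 13) = 17
D (Player 1): max(3, 10, 5) = 10
Root (Player 2): min(14, 17, 10) = 10
Player 2 picks the child with the lowest value: D (value 10).

D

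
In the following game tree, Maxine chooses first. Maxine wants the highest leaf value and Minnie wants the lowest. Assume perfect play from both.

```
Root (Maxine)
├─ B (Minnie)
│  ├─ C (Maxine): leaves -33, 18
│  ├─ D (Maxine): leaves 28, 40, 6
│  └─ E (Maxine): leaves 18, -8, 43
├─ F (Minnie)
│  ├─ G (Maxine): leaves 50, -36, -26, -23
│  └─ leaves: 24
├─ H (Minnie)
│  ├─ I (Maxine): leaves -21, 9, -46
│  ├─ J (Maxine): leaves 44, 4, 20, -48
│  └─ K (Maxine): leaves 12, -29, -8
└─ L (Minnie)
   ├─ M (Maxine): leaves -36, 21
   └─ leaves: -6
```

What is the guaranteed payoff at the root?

24

C (Maxine): max(-33, 18) = 18
D (Maxine): max(28, 40, 6) = 40
E (Maxine): max(18, -8, 43) = 43
B (Minnie): min(18, 40, 43) = 18
G (Maxine): max(50, -36, -26, -23) = 50
F (Minnie): min(50, 24) = 24
I (Maxine): max(-21, 9, -46) = 9
J (Maxine): max(44, 4, 20, -48) = 44
K (Maxine): max(12, -29, -8) = 12
H (Minnie): min(9, 44, 12) = 9
M (Maxine): max(-36, 21) = 21
L (Minnie): min(21, -6) = -6
Root (Maxine): max(18, 24, 9, -6) = 24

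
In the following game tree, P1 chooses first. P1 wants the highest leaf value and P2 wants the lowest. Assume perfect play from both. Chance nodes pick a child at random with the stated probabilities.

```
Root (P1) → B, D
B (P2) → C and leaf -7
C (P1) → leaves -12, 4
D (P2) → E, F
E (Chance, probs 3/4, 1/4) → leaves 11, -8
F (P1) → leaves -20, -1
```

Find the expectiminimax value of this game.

C (P1): max(-12, 4) = 4
B (P2): min(4, -7) = -7
E (Chance): 3/4·11 + 1/4·-8 = 6.25
F (P1): max(-20, -1) = -1
D (P2): min(6.25, -1) = -1
Root (P1): max(-7, -1) = -1

-1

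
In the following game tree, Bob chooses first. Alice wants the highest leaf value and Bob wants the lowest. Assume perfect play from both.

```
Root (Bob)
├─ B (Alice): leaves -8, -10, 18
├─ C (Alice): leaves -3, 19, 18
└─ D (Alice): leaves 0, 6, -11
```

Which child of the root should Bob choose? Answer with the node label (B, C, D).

D

B (Alice): max(-8, -10, 18) = 18
C (Alice): max(-3, 19, 18) = 19
D (Alice): max(0, 6, -11) = 6
Root (Bob): min(18, 19, 6) = 6
Bob picks the child with the lowest value: D (value 6).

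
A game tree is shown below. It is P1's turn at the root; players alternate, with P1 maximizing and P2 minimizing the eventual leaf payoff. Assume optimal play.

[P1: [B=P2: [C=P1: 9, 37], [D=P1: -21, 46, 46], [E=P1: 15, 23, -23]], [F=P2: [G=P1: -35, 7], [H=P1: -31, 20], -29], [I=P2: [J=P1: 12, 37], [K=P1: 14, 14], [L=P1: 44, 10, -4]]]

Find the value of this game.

C (P1): max(9, 37) = 37
D (P1): max(-21, 46, 46) = 46
E (P1): max(15, 23, -23) = 23
B (P2): min(37, 46, 23) = 23
G (P1): max(-35, 7) = 7
H (P1): max(-31, 20) = 20
F (P2): min(7, 20, -29) = -29
J (P1): max(12, 37) = 37
K (P1): max(14, 14) = 14
L (P1): max(44, 10, -4) = 44
I (P2): min(37, 14, 44) = 14
Root (P1): max(23, -29, 14) = 23

23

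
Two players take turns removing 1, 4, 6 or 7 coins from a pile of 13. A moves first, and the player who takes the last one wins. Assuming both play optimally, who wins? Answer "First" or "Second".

Second

W/L table (W = player to move can force a win):
i:   0  1  2  3  4  5  6  7  8  9 10 11 12 13
     L  W  L  W  W  L  W  W  W  W  L  W  W  L
Position 13 is L, so the second player wins.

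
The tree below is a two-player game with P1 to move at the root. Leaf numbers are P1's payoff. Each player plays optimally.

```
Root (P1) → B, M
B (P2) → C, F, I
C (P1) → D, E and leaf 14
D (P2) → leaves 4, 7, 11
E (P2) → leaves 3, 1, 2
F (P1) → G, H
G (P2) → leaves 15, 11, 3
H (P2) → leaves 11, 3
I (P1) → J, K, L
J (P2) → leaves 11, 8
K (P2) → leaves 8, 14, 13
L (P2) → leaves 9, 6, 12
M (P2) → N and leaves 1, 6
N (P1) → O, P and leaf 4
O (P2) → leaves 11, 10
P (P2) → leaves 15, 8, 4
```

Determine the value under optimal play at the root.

D (P2): min(4, 7, 11) = 4
E (P2): min(3, 1, 2) = 1
C (P1): max(4, 1, 14) = 14
G (P2): min(15, 11, 3) = 3
H (P2): min(11, 3) = 3
F (P1): max(3, 3) = 3
J (P2): min(11, 8) = 8
K (P2): min(8, 14, 13) = 8
L (P2): min(9, 6, 12) = 6
I (P1): max(8, 8, 6) = 8
B (P2): min(14, 3, 8) = 3
O (P2): min(11, 10) = 10
P (P2): min(15, 8, 4) = 4
N (P1): max(10, 4, 4) = 10
M (P2): min(10, 1, 6) = 1
Root (P1): max(3, 1) = 3

3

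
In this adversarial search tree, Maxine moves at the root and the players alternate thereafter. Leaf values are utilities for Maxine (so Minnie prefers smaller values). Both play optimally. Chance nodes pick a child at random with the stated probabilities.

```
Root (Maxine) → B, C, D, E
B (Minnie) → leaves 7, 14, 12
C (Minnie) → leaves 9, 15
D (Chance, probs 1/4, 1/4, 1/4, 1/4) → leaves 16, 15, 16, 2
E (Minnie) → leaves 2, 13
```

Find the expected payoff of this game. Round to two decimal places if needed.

12.25

B (Minnie): min(7, 14, 12) = 7
C (Minnie): min(9, 15) = 9
D (Chance): 1/4·16 + 1/4·15 + 1/4·16 + 1/4·2 = 12.25
E (Minnie): min(2, 13) = 2
Root (Maxine): max(7, 9, 12.25, 2) = 12.25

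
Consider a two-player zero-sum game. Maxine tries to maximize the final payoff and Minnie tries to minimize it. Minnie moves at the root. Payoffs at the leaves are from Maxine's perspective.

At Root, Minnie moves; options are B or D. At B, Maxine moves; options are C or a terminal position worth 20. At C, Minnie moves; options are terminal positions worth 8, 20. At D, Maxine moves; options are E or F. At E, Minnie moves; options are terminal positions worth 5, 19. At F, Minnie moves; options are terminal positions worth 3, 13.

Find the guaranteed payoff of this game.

5

C (Minnie): min(8, 20) = 8
B (Maxine): max(8, 20) = 20
E (Minnie): min(5, 19) = 5
F (Minnie): min(3, 13) = 3
D (Maxine): max(5, 3) = 5
Root (Minnie): min(20, 5) = 5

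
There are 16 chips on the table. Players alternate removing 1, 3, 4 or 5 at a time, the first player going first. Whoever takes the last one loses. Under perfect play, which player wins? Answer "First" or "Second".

First

Compute winning (W) and losing (L) positions by backward induction:
i:   0  1  2  3  4  5  6  7  8  9 10 11 12 13 14 15 16
     W  L  W  L  W  W  W  W  W  L  W  L  W  W  W  W  W
Position 16 is W, so the first player wins.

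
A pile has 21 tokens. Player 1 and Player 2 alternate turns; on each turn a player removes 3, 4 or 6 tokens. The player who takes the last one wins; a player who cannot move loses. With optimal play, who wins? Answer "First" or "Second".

First

Compute winning (W) and losing (L) positions by backward induction:
i:   0  1  2  3  4  5  6  7  8  9 10 11 12 13 14 15 16 17 18 19 20 21
     L  L  L  W  W  W  W  W  W  L  L  L  W  W  W  W  W  W  L  L  L  W
Position 21 is W, so the first player wins.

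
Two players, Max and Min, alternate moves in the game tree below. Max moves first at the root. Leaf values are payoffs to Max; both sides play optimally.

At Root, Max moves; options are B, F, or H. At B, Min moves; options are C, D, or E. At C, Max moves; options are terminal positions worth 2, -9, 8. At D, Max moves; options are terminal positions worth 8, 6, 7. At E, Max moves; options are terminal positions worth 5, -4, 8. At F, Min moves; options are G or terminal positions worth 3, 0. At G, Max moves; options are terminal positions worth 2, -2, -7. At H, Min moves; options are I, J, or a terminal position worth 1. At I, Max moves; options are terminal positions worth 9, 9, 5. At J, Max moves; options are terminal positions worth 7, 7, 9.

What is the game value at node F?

0

G: max(2, -2, -7) = 2
F: min(2, 3, 0) = 0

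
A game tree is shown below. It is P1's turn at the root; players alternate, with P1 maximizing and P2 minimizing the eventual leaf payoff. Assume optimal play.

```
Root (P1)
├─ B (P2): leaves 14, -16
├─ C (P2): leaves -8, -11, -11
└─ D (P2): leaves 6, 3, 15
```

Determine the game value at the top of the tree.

B (P2): min(14, -16) = -16
C (P2): min(-8, -11, -11) = -11
D (P2): min(6, 3, 15) = 3
Root (P1): max(-16, -11, 3) = 3

3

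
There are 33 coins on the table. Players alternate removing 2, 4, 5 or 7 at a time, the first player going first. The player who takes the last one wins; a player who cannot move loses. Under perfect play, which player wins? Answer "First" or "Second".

i:   0  1  2  3  4  5  6  7  8  9 10 11 12 13 14 15 16 17 18 19 20 21 22 23 24 25 26 27 28 29 30 31 32 33
     L  L  W  W  W  W  W  W  W  L  L  W  W  W  W  W  W  W  L  L  W  W  W  W  W  W  W  L  L  W  W  W  W  W
Position 33 is W, so the first player wins.

First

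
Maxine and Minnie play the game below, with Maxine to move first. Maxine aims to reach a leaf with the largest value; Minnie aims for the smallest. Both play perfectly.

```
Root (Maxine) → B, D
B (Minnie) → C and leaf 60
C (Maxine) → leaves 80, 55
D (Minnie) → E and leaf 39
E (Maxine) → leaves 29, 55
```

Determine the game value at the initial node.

C (Maxine): max(80, 55) = 80
B (Minnie): min(80, 60) = 60
E (Maxine): max(29, 55) = 55
D (Minnie): min(55, 39) = 39
Root (Maxine): max(60, 39) = 60

60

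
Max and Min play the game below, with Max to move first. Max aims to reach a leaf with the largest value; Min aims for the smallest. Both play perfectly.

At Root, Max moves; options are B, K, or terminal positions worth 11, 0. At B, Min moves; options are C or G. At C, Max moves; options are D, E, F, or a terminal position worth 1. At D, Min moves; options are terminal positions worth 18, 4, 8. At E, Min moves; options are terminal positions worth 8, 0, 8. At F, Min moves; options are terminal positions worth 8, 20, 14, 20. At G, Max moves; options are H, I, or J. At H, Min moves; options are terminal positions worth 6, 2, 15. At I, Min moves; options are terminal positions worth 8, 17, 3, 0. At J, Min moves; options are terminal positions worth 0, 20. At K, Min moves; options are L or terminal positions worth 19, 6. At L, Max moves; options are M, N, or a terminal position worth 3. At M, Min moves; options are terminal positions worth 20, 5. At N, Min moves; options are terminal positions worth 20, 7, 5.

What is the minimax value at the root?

11

D (Min): min(18, 4, 8) = 4
E (Min): min(8, 0, 8) = 0
F (Min): min(8, 20, 14, 20) = 8
C (Max): max(4, 0, 8, 1) = 8
H (Min): min(6, 2, 15) = 2
I (Min): min(8, 17, 3, 0) = 0
J (Min): min(0, 20) = 0
G (Max): max(2, 0, 0) = 2
B (Min): min(8, 2) = 2
M (Min): min(20, 5) = 5
N (Min): min(20, 7, 5) = 5
L (Max): max(5, 5, 3) = 5
K (Min): min(5, 19, 6) = 5
Root (Max): max(2, 5, 11, 0) = 11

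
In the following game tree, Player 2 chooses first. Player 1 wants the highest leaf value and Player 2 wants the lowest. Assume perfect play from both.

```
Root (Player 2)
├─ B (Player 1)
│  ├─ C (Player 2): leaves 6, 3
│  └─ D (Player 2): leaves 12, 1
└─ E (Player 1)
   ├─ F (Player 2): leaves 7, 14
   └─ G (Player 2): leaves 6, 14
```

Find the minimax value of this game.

C (Player 2): min(6, 3) = 3
D (Player 2): min(12, 1) = 1
B (Player 1): max(3, 1) = 3
F (Player 2): min(7, 14) = 7
G (Player 2): min(6, 14) = 6
E (Player 1): max(7, 6) = 7
Root (Player 2): min(3, 7) = 3

3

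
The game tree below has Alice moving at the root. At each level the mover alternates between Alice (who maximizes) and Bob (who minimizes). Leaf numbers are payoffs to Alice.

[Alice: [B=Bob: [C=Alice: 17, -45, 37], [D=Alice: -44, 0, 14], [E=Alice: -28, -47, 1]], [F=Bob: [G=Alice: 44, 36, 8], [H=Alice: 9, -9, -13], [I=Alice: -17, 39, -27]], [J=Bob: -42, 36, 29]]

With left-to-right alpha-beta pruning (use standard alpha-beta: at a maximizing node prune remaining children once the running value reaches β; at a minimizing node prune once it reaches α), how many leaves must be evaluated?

C [α=-∞,β=+∞]: v=37
D [α=-∞,β=37]: v=14
E [α=-∞,β=14]: v=1
B [α=-∞,β=+∞]: v=1
G [α=1,β=+∞]: v=44
H [α=1,β=44]: v=9
I [α=1,β=9]: v=39 after child 2 ≥ β → β-cutoff, skip 1
F [α=1,β=+∞]: v=9
J [α=9,β=+∞]: v=-42 after child 1 ≤ α → α-cutoff, skip 2
Root [α=-∞,β=+∞]: v=9
Leaves evaluated: 18 of 21.

18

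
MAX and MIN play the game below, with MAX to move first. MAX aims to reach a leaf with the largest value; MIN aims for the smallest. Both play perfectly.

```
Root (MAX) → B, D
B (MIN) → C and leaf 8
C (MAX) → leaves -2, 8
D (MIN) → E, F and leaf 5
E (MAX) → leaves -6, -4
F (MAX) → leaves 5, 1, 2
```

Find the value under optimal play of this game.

C (MAX): max(-2, 8) = 8
B (MIN): min(8, 8) = 8
E (MAX): max(-6, -4) = -4
F (MAX): max(5, 1, 2) = 5
D (MIN): min(-4, 5, 5) = -4
Root (MAX): max(8, -4) = 8

8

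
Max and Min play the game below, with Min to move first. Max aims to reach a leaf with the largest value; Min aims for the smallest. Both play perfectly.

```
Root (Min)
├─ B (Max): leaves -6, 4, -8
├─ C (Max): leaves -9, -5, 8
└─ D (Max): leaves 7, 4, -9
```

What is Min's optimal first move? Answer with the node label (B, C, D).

B

B (Max): max(-6, 4, -8) = 4
C (Max): max(-9, -5, 8) = 8
D (Max): max(7, 4, -9) = 7
Root (Min): min(4, 8, 7) = 4
Min picks the child with the lowest value: B (value 4).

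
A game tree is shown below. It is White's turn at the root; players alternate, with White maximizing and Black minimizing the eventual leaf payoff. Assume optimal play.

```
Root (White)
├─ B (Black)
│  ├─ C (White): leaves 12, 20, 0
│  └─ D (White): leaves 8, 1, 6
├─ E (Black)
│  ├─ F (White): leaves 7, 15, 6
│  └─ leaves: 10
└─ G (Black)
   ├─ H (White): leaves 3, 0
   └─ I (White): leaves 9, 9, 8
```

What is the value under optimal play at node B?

C: max(12, 20, 0) = 20
D: max(8, 1, 6) = 8
B: min(20, 8) = 8

8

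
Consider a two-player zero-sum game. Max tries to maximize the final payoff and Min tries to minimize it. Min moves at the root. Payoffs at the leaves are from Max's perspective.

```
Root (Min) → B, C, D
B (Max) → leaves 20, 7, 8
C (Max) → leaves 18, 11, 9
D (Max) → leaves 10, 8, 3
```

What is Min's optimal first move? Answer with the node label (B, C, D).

D

B (Max): max(20, 7, 8) = 20
C (Max): max(18, 11, 9) = 18
D (Max): max(10, 8, 3) = 10
Root (Min): min(20, 18, 10) = 10
Min picks the child with the lowest value: D (value 10).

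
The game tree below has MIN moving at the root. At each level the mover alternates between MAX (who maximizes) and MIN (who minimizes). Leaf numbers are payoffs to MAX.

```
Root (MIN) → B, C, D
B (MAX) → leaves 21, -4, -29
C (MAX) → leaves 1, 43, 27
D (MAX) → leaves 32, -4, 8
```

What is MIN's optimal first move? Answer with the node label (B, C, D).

B (MAX): max(21, -4, -29) = 21
C (MAX): max(1, 43, 27) = 43
D (MAX): max(32, -4, 8) = 32
Root (MIN): min(21, 43, 32) = 21
MIN picks the child with the lowest value: B (value 21).

B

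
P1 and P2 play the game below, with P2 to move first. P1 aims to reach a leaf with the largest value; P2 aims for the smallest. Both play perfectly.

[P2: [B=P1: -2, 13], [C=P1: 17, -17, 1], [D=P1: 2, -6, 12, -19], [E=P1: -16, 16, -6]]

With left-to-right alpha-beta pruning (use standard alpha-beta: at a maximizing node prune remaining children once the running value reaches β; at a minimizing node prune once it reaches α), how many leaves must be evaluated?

9

B [α=-∞,β=+∞]: v=13
C [α=-∞,β=13]: v=17 after child 1 ≥ β → β-cutoff, skip 2
D [α=-∞,β=13]: v=12
E [α=-∞,β=12]: v=16 after child 2 ≥ β → β-cutoff, skip 1
Root [α=-∞,β=+∞]: v=12
Leaves evaluated: 9 of 12.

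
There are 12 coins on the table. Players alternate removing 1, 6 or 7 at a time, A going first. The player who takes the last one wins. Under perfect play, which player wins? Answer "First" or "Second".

Second

i:   0  1  2  3  4  5  6  7  8  9 10 11 12
     L  W  L  W  L  W  W  W  W  W  W  W  L
Position 12 is L, so the second player wins.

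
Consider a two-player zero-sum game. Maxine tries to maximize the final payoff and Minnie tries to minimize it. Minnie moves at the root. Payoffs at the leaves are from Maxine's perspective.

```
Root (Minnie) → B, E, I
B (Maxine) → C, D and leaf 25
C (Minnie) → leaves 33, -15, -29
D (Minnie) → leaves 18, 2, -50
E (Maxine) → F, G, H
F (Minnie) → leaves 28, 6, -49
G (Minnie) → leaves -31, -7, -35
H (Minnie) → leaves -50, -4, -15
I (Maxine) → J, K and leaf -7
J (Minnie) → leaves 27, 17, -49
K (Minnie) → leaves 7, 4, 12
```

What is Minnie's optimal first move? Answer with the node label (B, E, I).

E

C (Minnie): min(33, -15, -29) = -29
D (Minnie): min(18, 2, -50) = -50
B (Maxine): max(-29, -50, 25) = 25
F (Minnie): min(28, 6, -49) = -49
G (Minnie): min(-31, -7, -35) = -35
H (Minnie): min(-50, -4, -15) = -50
E (Maxine): max(-49, -35, -50) = -35
J (Minnie): min(27, 17, -49) = -49
K (Minnie): min(7, 4, 12) = 4
I (Maxine): max(-49, 4, -7) = 4
Root (Minnie): min(25, -35, 4) = -35
Minnie picks the child with the lowest value: E (value -35).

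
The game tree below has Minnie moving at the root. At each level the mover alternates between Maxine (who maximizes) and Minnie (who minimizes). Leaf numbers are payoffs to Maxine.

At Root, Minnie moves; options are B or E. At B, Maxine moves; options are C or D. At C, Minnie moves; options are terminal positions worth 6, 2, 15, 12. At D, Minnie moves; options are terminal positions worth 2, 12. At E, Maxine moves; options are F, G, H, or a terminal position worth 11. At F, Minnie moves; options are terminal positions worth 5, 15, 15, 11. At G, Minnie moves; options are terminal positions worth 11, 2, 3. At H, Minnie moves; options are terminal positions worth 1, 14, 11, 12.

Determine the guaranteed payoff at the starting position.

2

C (Minnie): min(6, 2, 15, 12) = 2
D (Minnie): min(2, 12) = 2
B (Maxine): max(2, 2) = 2
F (Minnie): min(5, 15, 15, 11) = 5
G (Minnie): min(11, 2, 3) = 2
H (Minnie): min(1, 14, 11, 12) = 1
E (Maxine): max(5, 2, 1, 11) = 11
Root (Minnie): min(2, 11) = 2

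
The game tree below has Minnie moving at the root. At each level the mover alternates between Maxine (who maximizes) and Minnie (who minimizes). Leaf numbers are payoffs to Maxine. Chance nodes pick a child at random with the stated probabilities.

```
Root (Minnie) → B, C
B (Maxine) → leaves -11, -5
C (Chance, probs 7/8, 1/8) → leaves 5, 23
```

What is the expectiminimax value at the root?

-5

B (Maxine): max(-11, -5) = -5
C (Chance): 7/8·5 + 1/8·23 = 7.25
Root (Minnie): min(-5, 7.25) = -5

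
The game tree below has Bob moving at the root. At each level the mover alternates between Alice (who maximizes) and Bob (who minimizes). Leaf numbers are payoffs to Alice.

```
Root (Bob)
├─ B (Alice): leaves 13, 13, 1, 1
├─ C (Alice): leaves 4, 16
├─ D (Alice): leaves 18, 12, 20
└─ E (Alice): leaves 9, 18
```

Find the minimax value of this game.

13

B (Alice): max(13, 13, 1, 1) = 13
C (Alice): max(4, 16) = 16
D (Alice): max(18, 12, 20) = 20
E (Alice): max(9, 18) = 18
Root (Bob): min(13, 16, 20, 18) = 13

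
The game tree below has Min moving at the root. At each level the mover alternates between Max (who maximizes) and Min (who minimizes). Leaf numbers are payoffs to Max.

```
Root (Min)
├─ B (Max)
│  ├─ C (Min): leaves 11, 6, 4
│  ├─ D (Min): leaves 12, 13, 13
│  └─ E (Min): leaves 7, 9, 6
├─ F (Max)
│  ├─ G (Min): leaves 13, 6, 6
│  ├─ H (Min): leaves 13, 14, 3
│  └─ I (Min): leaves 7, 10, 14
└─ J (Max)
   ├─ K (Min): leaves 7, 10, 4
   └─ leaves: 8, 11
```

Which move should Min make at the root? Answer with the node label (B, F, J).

F

C (Min): min(11, 6, 4) = 4
D (Min): min(12, 13, 13) = 12
E (Min): min(7, 9, 6) = 6
B (Max): max(4, 12, 6) = 12
G (Min): min(13, 6, 6) = 6
H (Min): min(13, 14, 3) = 3
I (Min): min(7, 10, 14) = 7
F (Max): max(6, 3, 7) = 7
K (Min): min(7, 10, 4) = 4
J (Max): max(4, 8, 11) = 11
Root (Min): min(12, 7, 11) = 7
Min picks the child with the lowest value: F (value 7).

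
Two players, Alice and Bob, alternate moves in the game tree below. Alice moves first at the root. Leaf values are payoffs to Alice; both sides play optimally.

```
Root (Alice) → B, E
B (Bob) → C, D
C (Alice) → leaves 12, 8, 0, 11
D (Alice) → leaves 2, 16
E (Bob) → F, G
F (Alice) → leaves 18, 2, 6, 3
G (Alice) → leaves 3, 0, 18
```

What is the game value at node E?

18

F: max(18, 2, 6, 3) = 18
G: max(3, 0, 18) = 18
E: min(18, 18) = 18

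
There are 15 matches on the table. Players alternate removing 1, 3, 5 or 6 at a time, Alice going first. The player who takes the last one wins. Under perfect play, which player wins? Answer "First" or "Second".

W/L table (W = player to move can force a win):
i:   0  1  2  3  4  5  6  7  8  9 10 11 12 13 14 15
     L  W  L  W  L  W  W  W  W  W  W  L  W  L  W  L
Position 15 is L, so the second player wins.

Second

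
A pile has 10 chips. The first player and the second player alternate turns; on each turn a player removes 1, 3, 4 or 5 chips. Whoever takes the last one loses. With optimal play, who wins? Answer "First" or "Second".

W/L table (W = player to move can force a win):
i:   0  1  2  3  4  5  6  7  8  9 10
     W  L  W  L  W  W  W  W  W  L  W
Position 10 is W, so the first player wins.

First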